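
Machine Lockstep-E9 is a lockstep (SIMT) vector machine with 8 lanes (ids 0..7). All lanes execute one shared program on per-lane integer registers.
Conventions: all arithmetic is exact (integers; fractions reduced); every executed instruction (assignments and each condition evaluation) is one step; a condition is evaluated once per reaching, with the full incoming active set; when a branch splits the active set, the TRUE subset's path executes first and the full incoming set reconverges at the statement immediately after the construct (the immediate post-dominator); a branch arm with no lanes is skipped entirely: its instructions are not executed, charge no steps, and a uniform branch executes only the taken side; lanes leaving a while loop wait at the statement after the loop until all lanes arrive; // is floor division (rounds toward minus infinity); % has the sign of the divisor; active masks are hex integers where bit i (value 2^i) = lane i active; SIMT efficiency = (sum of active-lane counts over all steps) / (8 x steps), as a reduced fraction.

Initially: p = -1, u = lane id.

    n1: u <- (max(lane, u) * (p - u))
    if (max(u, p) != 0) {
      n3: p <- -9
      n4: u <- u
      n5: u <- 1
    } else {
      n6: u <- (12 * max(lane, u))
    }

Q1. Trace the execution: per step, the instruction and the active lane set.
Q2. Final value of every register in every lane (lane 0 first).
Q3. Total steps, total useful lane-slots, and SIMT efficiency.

step 0: u <- (max(lane, u) * (p - u)) 0xff
step 1: eval (max(u, p) != 0)        0xff
step 2: p <- -9                      0xfe
step 3: u <- u                       0xfe
step 4: u <- 1                       0xfe
step 5: u <- (12 * max(lane, u))     0x01

Answer: 6 steps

p: -1,-9,-9,-9,-9,-9,-9,-9
u: 0,1,1,1,1,1,1,1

steps = 6; useful = 38; efficiency = 38/48 = 19/24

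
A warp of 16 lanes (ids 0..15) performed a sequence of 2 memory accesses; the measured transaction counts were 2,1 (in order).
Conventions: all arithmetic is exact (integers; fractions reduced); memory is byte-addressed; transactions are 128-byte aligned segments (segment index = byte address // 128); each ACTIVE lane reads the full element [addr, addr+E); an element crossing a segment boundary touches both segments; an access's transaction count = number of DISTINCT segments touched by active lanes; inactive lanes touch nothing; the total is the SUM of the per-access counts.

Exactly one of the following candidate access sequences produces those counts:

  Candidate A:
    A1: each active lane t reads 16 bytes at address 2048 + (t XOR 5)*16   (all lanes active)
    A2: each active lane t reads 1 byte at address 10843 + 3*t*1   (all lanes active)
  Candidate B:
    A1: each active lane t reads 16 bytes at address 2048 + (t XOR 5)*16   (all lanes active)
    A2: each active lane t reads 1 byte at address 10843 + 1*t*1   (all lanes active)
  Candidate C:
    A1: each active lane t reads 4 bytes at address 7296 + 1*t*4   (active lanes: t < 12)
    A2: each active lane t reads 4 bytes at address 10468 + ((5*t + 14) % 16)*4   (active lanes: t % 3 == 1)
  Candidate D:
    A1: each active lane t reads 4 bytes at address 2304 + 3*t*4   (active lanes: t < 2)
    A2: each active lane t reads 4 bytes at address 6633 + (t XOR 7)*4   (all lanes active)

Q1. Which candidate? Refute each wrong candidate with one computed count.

A: A2 gives 2 transactions, not 1
C: A1 gives 1 transaction, not 2
D: A1 gives 1 transaction, not 2
B: all counts match (2,1)

Answer: B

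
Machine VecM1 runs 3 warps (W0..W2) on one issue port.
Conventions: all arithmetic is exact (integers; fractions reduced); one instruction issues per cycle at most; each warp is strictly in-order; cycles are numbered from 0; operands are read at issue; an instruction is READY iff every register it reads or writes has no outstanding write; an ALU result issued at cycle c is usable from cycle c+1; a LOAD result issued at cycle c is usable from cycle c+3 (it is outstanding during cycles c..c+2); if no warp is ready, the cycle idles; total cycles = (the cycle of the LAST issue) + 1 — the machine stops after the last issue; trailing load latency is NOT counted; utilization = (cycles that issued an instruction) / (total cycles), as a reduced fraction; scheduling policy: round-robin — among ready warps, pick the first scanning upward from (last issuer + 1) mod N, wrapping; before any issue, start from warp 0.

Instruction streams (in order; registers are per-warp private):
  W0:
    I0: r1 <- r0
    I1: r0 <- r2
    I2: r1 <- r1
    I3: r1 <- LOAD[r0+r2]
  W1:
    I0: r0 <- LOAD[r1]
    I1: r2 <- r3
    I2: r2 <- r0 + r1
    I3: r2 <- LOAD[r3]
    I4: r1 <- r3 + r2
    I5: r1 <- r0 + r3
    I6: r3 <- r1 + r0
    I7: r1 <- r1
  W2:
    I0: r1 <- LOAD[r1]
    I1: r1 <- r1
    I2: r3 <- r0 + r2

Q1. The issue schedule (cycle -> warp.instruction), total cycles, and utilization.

cycle 0: W0.I0
cycle 1: W1.I0
cycle 2: W2.I0
cycle 3: W0.I1
cycle 4: W1.I1
cycle 5: W2.I1
cycle 6: W0.I2
cycle 7: W1.I2
cycle 8: W2.I2
cycle 9: W0.I3
cycle 10: W1.I3
cycle 11: idle
cycle 12: idle
cycle 13: W1.I4
cycle 14: W1.I5
cycle 15: W1.I6
cycle 16: W1.I7

Answer: 17 cycles, utilization 15/17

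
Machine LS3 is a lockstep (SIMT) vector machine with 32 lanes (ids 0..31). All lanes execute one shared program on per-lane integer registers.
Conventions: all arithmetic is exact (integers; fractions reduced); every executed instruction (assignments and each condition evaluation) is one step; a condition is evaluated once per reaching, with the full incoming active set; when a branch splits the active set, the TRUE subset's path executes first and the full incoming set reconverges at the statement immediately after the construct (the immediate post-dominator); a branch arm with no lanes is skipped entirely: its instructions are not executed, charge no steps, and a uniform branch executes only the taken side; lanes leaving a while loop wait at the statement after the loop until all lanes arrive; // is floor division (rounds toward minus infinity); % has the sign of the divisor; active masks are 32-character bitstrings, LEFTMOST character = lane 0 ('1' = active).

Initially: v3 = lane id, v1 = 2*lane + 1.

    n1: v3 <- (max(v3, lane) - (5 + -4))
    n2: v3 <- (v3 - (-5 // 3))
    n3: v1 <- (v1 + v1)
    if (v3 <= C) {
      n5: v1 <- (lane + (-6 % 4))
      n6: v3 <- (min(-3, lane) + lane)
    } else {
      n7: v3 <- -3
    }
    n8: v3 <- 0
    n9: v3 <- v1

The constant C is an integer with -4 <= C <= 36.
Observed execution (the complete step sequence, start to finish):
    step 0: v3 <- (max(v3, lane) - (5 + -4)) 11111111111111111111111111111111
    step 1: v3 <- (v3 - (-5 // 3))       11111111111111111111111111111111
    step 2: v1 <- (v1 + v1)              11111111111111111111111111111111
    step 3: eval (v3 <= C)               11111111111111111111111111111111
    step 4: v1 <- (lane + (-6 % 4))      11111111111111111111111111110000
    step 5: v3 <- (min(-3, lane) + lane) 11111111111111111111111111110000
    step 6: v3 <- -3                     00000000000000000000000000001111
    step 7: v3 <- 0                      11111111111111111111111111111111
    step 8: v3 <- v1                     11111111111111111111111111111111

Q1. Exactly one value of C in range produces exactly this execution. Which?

Answer: C = 28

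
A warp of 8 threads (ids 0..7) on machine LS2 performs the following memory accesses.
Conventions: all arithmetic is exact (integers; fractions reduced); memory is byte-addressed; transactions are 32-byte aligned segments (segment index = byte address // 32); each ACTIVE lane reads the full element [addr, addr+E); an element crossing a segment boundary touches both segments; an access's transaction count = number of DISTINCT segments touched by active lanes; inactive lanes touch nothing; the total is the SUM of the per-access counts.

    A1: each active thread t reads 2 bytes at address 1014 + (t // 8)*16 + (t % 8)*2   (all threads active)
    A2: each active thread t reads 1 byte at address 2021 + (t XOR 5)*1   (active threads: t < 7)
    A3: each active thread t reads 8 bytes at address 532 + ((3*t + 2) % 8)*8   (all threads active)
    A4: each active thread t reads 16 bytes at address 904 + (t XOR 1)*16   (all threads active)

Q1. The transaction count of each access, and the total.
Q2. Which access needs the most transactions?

A1: 2 transactions
A2: 1 transaction
A3: 3 transactions
A4: 5 transactions

Answer: 2,1,3,5; total 11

Answer: A4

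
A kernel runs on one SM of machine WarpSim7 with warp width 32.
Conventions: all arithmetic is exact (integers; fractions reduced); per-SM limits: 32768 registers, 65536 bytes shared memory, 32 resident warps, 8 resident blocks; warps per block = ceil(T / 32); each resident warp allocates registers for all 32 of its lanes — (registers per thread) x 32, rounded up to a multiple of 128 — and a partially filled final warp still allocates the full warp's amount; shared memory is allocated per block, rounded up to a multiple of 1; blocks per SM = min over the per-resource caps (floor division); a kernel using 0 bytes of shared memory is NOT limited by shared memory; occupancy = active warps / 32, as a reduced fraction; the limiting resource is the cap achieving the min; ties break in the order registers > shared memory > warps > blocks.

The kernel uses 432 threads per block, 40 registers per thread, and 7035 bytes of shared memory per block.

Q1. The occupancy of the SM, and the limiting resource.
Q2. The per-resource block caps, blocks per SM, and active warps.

Answer: occupancy 7/16, limited by registers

registers: 1 block
shared memory: 9 blocks
warps: 2 blocks
blocks: 8 blocks

Answer: 1 block, 14 active warps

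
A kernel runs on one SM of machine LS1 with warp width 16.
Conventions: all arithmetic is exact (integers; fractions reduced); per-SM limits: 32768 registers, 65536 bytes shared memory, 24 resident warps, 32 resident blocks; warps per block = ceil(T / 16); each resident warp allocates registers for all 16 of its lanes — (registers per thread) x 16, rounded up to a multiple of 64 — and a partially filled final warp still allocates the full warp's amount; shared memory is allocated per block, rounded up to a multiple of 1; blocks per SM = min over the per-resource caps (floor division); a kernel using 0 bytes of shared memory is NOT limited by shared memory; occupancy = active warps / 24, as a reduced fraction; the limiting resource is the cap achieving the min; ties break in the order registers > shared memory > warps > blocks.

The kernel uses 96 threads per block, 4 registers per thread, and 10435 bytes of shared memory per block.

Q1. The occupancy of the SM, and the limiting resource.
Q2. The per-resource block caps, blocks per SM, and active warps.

Answer: occupancy 1, limited by warps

registers: 85 blocks
shared memory: 6 blocks
warps: 4 blocks
blocks: 32 blocks

Answer: 4 blocks, 24 active warps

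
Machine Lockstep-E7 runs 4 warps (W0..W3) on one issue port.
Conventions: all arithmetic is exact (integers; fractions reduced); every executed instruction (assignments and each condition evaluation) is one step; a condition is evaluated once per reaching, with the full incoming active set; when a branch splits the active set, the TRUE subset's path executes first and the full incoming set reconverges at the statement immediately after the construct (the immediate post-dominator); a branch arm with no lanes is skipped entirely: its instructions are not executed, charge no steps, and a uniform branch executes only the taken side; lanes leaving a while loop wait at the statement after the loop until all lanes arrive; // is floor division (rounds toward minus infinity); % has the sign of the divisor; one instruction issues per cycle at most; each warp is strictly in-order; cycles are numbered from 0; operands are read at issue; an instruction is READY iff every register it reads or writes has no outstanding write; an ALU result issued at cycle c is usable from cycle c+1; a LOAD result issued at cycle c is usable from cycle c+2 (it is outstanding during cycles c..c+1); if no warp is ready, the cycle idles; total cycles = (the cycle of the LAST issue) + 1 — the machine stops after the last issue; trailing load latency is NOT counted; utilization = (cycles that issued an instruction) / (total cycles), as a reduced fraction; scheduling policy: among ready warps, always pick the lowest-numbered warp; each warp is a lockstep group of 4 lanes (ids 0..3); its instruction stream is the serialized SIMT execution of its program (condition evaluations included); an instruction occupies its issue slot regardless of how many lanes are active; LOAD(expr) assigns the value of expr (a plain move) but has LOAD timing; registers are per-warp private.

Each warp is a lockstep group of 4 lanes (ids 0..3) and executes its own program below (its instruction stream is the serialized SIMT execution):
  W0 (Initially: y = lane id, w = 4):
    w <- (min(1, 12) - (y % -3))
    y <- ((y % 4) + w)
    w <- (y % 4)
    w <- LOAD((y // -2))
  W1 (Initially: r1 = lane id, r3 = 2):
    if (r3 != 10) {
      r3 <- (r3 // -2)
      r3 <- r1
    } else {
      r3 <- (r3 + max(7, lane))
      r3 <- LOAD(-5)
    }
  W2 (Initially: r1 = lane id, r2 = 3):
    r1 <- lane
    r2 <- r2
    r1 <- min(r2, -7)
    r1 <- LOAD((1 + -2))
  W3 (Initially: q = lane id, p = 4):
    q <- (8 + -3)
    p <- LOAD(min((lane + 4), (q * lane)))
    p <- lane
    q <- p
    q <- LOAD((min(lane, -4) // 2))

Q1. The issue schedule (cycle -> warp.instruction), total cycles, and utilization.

cycle 0: W0.I0
cycle 1: W0.I1
cycle 2: W0.I2
cycle 3: W0.I3
cycle 4: W1.I0
cycle 5: W1.I1
cycle 6: W1.I2
cycle 7: W2.I0
cycle 8: W2.I1
cycle 9: W2.I2
cycle 10: W2.I3
cycle 11: W3.I0
cycle 12: W3.I1
cycle 13: idle
cycle 14: W3.I2
cycle 15: W3.I3
cycle 16: W3.I4

Answer: 17 cycles, utilization 16/17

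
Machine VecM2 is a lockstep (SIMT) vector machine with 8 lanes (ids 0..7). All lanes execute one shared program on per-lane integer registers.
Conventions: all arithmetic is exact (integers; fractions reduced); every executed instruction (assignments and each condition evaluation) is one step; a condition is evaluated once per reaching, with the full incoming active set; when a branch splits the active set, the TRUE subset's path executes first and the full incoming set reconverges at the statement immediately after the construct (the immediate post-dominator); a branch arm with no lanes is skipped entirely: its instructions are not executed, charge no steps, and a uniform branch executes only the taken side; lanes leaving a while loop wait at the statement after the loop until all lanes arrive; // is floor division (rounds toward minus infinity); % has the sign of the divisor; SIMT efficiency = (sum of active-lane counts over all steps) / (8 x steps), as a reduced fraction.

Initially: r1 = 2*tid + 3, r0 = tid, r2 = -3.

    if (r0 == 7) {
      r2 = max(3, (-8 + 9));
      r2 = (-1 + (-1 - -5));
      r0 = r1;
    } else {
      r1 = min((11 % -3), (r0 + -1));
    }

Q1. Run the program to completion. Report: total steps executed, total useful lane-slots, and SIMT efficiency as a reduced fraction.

Answer: 5 steps, 18 useful, 9/20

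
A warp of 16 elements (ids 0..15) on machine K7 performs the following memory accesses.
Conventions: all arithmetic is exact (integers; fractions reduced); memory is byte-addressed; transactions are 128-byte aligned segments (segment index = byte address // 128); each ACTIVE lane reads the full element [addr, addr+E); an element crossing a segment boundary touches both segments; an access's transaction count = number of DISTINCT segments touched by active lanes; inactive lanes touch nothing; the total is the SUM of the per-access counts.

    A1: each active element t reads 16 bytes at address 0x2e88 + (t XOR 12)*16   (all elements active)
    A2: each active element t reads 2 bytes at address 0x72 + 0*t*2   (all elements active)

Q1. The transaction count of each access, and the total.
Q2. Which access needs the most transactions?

A1: 3 transactions
A2: 1 transaction

Answer: 3,1; total 4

Answer: A1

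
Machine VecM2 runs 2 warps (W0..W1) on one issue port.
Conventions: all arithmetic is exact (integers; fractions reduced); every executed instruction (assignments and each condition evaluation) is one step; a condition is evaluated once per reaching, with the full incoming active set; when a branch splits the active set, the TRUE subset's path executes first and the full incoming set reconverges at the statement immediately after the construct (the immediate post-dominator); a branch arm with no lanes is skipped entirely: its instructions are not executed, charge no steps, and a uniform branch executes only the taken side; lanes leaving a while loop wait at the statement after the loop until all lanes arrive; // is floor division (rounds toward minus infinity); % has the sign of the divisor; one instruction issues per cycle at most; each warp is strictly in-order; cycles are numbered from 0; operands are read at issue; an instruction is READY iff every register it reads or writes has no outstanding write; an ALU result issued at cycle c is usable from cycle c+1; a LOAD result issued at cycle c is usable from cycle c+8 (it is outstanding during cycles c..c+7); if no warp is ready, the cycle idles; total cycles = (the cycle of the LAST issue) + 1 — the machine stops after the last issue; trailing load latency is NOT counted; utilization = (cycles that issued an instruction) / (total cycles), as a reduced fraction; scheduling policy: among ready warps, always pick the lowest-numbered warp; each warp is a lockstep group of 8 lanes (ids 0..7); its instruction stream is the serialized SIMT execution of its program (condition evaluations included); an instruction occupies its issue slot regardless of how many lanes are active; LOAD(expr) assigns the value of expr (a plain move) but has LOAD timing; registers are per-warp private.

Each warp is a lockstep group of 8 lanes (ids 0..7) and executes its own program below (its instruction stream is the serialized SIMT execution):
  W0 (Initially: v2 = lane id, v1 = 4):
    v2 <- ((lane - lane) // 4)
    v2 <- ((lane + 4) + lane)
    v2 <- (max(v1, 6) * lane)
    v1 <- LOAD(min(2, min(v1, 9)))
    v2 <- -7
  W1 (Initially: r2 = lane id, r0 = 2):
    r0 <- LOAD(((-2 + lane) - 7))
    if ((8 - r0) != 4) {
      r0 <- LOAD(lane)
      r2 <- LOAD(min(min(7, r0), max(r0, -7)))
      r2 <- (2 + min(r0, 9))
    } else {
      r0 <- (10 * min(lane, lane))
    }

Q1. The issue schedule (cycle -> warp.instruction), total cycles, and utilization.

cycle 0: W0.I0
cycle 1: W0.I1
cycle 2: W0.I2
cycle 3: W0.I3
cycle 4: W0.I4
cycle 5: W1.I0
cycle 6: idle
cycle 7: idle
cycle 8: idle
cycle 9: idle
cycle 10: idle
cycle 11: idle
cycle 12: idle
cycle 13: W1.I1
cycle 14: W1.I2
cycle 15: idle
cycle 16: idle
cycle 17: idle
cycle 18: idle
cycle 19: idle
cycle 20: idle
cycle 21: idle
cycle 22: W1.I3
cycle 23: idle
cycle 24: idle
cycle 25: idle
cycle 26: idle
cycle 27: idle
cycle 28: idle
cycle 29: idle
cycle 30: W1.I4

Answer: 31 cycles, utilization 10/31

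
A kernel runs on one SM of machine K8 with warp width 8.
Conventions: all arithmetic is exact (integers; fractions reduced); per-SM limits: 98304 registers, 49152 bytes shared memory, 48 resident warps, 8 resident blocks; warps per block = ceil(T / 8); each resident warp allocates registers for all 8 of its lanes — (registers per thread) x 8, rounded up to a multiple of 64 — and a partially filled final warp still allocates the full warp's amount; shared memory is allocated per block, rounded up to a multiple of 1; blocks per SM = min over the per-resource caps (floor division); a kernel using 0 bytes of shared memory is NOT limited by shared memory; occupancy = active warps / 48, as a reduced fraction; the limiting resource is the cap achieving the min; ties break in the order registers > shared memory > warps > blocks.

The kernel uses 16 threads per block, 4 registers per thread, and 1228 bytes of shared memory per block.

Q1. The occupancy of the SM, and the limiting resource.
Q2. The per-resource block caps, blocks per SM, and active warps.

Answer: occupancy 1/3, limited by blocks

registers: 768 blocks
shared memory: 40 blocks
warps: 24 blocks
blocks: 8 blocks

Answer: 8 blocks, 16 active warps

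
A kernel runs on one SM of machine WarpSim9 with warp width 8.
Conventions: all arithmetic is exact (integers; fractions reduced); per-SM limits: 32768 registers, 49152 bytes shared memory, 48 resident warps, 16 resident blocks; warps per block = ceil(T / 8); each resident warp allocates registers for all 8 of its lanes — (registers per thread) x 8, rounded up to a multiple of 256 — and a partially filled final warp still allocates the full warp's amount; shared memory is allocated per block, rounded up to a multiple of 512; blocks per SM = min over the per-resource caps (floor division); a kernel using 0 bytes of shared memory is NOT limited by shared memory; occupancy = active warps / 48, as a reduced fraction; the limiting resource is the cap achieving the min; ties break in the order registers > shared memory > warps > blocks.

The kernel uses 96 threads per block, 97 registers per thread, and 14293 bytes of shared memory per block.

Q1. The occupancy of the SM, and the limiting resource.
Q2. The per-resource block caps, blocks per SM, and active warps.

Answer: occupancy 1/2, limited by registers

registers: 2 blocks
shared memory: 3 blocks
warps: 4 blocks
blocks: 16 blocks

Answer: 2 blocks, 24 active warps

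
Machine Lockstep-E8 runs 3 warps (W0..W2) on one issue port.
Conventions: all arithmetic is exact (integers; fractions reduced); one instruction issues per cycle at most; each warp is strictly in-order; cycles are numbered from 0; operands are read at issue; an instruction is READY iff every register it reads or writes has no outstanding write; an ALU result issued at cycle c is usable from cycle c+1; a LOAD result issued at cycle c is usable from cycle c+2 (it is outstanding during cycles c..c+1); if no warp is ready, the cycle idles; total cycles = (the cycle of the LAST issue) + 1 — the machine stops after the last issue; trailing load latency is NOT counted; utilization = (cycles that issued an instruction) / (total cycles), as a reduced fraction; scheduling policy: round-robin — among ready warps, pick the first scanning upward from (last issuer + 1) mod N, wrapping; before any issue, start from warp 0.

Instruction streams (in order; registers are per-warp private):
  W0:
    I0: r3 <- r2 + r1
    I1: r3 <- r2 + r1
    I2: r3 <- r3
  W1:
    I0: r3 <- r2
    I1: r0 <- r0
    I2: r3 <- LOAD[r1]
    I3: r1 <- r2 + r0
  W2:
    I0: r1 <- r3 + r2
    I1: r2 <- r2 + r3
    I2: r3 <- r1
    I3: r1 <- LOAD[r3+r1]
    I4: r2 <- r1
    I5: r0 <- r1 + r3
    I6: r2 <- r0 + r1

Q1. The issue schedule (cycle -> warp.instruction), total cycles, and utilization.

cycle 0: W0.I0
cycle 1: W1.I0
cycle 2: W2.I0
cycle 3: W0.I1
cycle 4: W1.I1
cycle 5: W2.I1
cycle 6: W0.I2
cycle 7: W1.I2
cycle 8: W2.I2
cycle 9: W1.I3
cycle 10: W2.I3
cycle 11: idle
cycle 12: W2.I4
cycle 13: W2.I5
cycle 14: W2.I6

Answer: 15 cycles, utilization 14/15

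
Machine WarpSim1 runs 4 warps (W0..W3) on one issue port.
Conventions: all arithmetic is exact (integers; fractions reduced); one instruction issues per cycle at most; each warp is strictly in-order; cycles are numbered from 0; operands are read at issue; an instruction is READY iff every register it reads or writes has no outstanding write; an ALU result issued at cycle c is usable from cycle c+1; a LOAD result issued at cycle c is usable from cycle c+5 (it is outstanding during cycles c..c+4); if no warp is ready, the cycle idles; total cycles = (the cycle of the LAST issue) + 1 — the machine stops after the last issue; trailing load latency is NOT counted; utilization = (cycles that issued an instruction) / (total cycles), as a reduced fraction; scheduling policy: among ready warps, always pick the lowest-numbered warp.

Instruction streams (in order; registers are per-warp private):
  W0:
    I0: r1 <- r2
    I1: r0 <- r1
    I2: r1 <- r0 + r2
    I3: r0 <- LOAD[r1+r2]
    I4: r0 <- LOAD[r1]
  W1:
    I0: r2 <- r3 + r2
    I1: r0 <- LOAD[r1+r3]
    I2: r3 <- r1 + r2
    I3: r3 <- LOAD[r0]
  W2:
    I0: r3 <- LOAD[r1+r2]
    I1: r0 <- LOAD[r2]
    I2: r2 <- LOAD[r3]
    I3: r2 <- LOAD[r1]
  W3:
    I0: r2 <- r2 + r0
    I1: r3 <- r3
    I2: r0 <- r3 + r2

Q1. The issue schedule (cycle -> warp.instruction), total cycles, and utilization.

cycle 0: W0.I0
cycle 1: W0.I1
cycle 2: W0.I2
cycle 3: W0.I3
cycle 4: W1.I0
cycle 5: W1.I1
cycle 6: W1.I2
cycle 7: W2.I0
cycle 8: W0.I4
cycle 9: W2.I1
cycle 10: W1.I3
cycle 11: W3.I0
cycle 12: W2.I2
cycle 13: W3.I1
cycle 14: W3.I2
cycle 15: idle
cycle 16: idle
cycle 17: W2.I3

Answer: 18 cycles, utilization 8/9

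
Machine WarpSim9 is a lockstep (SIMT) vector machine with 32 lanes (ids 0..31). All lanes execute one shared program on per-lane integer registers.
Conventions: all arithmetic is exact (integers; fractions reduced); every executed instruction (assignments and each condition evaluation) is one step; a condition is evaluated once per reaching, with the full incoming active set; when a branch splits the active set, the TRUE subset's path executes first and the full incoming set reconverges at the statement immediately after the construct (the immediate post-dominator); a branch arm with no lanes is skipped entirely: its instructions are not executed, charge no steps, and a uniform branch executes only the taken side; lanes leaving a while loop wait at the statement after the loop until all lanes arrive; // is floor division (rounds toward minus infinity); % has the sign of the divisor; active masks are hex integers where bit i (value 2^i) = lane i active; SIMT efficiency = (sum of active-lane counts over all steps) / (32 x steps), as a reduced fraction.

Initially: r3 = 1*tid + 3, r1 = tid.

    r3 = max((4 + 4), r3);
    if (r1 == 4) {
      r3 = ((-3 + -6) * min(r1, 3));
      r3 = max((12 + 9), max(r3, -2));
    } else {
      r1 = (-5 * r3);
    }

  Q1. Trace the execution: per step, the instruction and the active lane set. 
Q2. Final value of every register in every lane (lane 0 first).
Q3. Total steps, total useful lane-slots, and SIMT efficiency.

step 0: r3 <- max((4 + 4), r3)       0xffffffff
step 1: eval (r1 == 4)               0xffffffff
step 2: r3 <- ((-3 + -6) * min(r1, 3)) 0x00000010
step 3: r3 <- max((12 + 9), max(r3, -2)) 0x00000010
step 4: r1 <- (-5 * r3)              0xffffffef

Answer: 5 steps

r3: 8,8,8,8,21,8,9,10,11,12,13,14,15,16,17,18,19,20,21,22,23,24,25,26,27,28,29,30,31,32,33,34
r1: -40,-40,-40,-40,4,-40,-45,-50,-55,-60,-65,-70,-75,-80,-85,-90,-95,-100,-105,-110,-115,-120,-125,-130,-135,-140,-145,-150,-155,-160,-165,-170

steps = 5; useful = 97; efficiency = 97/160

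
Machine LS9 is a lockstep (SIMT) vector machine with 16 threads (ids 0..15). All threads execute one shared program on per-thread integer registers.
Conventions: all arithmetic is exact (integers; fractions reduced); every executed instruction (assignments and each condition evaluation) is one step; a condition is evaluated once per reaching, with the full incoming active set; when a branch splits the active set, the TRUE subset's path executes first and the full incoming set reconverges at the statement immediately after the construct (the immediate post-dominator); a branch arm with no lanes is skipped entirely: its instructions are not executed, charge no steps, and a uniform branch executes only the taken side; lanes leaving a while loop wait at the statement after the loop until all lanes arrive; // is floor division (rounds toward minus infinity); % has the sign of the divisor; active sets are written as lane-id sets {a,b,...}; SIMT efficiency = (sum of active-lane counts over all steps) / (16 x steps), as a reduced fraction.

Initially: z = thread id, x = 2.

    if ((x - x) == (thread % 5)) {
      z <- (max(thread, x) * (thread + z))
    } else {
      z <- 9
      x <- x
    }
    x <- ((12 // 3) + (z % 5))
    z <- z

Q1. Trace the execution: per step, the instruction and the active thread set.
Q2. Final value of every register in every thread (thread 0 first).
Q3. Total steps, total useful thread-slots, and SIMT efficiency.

step 0: eval ((x - x) == (thread % 5)) {0,1,2,3,4,5,6,7,8,9,10,11,12,13,14,15}
step 1: z <- (max(thread, x) * (thread + z)) {0,5,10,15}
step 2: z <- 9                       {1,2,3,4,6,7,8,9,11,12,13,14}
step 3: x <- x                       {1,2,3,4,6,7,8,9,11,12,13,14}
step 4: x <- ((12 // 3) + (z % 5))   {0,1,2,3,4,5,6,7,8,9,10,11,12,13,14,15}
step 5: z <- z                       {0,1,2,3,4,5,6,7,8,9,10,11,12,13,14,15}

Answer: 6 steps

z: 0,9,9,9,9,50,9,9,9,9,200,9,9,9,9,450
x: 4,8,8,8,8,4,8,8,8,8,4,8,8,8,8,4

steps = 6; useful = 76; efficiency = 76/96 = 19/24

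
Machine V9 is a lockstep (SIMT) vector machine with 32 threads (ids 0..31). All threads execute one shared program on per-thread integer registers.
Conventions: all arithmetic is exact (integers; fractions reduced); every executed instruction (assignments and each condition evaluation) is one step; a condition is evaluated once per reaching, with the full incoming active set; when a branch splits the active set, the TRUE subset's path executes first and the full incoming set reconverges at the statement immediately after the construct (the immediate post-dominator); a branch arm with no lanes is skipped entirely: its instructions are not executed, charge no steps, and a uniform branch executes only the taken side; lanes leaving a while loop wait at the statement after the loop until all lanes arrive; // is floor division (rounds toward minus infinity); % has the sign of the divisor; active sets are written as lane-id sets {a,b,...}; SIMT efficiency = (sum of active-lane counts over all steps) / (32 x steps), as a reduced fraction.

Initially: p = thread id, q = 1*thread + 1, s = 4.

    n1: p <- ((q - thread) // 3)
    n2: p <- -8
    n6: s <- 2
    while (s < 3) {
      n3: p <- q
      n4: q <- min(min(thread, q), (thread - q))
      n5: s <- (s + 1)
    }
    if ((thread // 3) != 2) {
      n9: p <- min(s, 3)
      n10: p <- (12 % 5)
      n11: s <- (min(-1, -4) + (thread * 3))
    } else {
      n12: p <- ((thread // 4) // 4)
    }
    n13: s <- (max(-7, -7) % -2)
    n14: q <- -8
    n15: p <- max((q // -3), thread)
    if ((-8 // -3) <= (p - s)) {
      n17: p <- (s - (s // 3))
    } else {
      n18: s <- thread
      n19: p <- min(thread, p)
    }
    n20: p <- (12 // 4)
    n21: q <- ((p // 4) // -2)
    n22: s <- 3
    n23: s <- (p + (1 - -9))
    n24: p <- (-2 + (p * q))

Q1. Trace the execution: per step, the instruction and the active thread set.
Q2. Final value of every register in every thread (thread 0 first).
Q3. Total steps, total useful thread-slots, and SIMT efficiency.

step 0: p <- ((q - thread) // 3)     {0,1,2,3,4,5,6,7,8,9,10,11,12,13,14,15,16,17,18,19,20,21,22,23,24,25,26,27,28,29,30,31}
step 1: p <- -8                      {0,1,2,3,4,5,6,7,8,9,10,11,12,13,14,15,16,17,18,19,20,21,22,23,24,25,26,27,28,29,30,31}
step 2: s <- 2                       {0,1,2,3,4,5,6,7,8,9,10,11,12,13,14,15,16,17,18,19,20,21,22,23,24,25,26,27,28,29,30,31}
step 3: eval (s < 3)                 {0,1,2,3,4,5,6,7,8,9,10,11,12,13,14,15,16,17,18,19,20,21,22,23,24,25,26,27,28,29,30,31}
step 4: p <- q                       {0,1,2,3,4,5,6,7,8,9,10,11,12,13,14,15,16,17,18,19,20,21,22,23,24,25,26,27,28,29,30,31}
step 5: q <- min(min(thread, q), (thread - q)) {0,1,2,3,4,5,6,7,8,9,10,11,12,13,14,15,16,17,18,19,20,21,22,23,24,25,26,27,28,29,30,31}
step 6: s <- (s + 1)                 {0,1,2,3,4,5,6,7,8,9,10,11,12,13,14,15,16,17,18,19,20,21,22,23,24,25,26,27,28,29,30,31}
step 7: eval (s < 3)                 {0,1,2,3,4,5,6,7,8,9,10,11,12,13,14,15,16,17,18,19,20,21,22,23,24,25,26,27,28,29,30,31}
step 8: eval ((thread // 3) != 2)    {0,1,2,3,4,5,6,7,8,9,10,11,12,13,14,15,16,17,18,19,20,21,22,23,24,25,26,27,28,29,30,31}
step 9: p <- min(s, 3)               {0,1,2,3,4,5,9,10,11,12,13,14,15,16,17,18,19,20,21,22,23,24,25,26,27,28,29,30,31}
step 10: p <- (12 % 5)                {0,1,2,3,4,5,9,10,11,12,13,14,15,16,17,18,19,20,21,22,23,24,25,26,27,28,29,30,31}
step 11: s <- (min(-1, -4) + (thread * 3)) {0,1,2,3,4,5,9,10,11,12,13,14,15,16,17,18,19,20,21,22,23,24,25,26,27,28,29,30,31}
step 12: p <- ((thread // 4) // 4)    {6,7,8}
step 13: s <- (max(-7, -7) % -2)      {0,1,2,3,4,5,6,7,8,9,10,11,12,13,14,15,16,17,18,19,20,21,22,23,24,25,26,27,28,29,30,31}
step 14: q <- -8                      {0,1,2,3,4,5,6,7,8,9,10,11,12,13,14,15,16,17,18,19,20,21,22,23,24,25,26,27,28,29,30,31}
step 15: p <- max((q // -3), thread)  {0,1,2,3,4,5,6,7,8,9,10,11,12,13,14,15,16,17,18,19,20,21,22,23,24,25,26,27,28,29,30,31}
step 16: eval ((-8 // -3) <= (p - s)) {0,1,2,3,4,5,6,7,8,9,10,11,12,13,14,15,16,17,18,19,20,21,22,23,24,25,26,27,28,29,30,31}
step 17: p <- (s - (s // 3))          {0,1,2,3,4,5,6,7,8,9,10,11,12,13,14,15,16,17,18,19,20,21,22,23,24,25,26,27,28,29,30,31}
step 18: p <- (12 // 4)               {0,1,2,3,4,5,6,7,8,9,10,11,12,13,14,15,16,17,18,19,20,21,22,23,24,25,26,27,28,29,30,31}
step 19: q <- ((p // 4) // -2)        {0,1,2,3,4,5,6,7,8,9,10,11,12,13,14,15,16,17,18,19,20,21,22,23,24,25,26,27,28,29,30,31}
step 20: s <- 3                       {0,1,2,3,4,5,6,7,8,9,10,11,12,13,14,15,16,17,18,19,20,21,22,23,24,25,26,27,28,29,30,31}
step 21: s <- (p + (1 - -9))          {0,1,2,3,4,5,6,7,8,9,10,11,12,13,14,15,16,17,18,19,20,21,22,23,24,25,26,27,28,29,30,31}
step 22: p <- (-2 + (p * q))          {0,1,2,3,4,5,6,7,8,9,10,11,12,13,14,15,16,17,18,19,20,21,22,23,24,25,26,27,28,29,30,31}

Answer: 23 steps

p: -2,-2,-2,-2,-2,-2,-2,-2,-2,-2,-2,-2,-2,-2,-2,-2,-2,-2,-2,-2,-2,-2,-2,-2,-2,-2,-2,-2,-2,-2,-2,-2
q: 0,0,0,0,0,0,0,0,0,0,0,0,0,0,0,0,0,0,0,0,0,0,0,0,0,0,0,0,0,0,0,0
s: 13,13,13,13,13,13,13,13,13,13,13,13,13,13,13,13,13,13,13,13,13,13,13,13,13,13,13,13,13,13,13,13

steps = 23; useful = 698; efficiency = 698/736 = 349/368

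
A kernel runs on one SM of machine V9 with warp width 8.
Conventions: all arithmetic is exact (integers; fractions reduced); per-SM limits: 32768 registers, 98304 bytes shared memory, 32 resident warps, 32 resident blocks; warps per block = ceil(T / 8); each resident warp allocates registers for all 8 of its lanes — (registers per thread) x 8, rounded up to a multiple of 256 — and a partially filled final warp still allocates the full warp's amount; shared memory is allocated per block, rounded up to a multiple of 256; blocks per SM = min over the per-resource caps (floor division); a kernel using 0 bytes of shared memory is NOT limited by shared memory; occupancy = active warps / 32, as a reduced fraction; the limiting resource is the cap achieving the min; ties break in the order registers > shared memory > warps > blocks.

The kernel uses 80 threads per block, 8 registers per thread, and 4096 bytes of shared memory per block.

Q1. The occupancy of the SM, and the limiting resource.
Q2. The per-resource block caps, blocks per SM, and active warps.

Answer: occupancy 15/16, limited by warps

registers: 12 blocks
shared memory: 24 blocks
warps: 3 blocks
blocks: 32 blocks

Answer: 3 blocks, 30 active warps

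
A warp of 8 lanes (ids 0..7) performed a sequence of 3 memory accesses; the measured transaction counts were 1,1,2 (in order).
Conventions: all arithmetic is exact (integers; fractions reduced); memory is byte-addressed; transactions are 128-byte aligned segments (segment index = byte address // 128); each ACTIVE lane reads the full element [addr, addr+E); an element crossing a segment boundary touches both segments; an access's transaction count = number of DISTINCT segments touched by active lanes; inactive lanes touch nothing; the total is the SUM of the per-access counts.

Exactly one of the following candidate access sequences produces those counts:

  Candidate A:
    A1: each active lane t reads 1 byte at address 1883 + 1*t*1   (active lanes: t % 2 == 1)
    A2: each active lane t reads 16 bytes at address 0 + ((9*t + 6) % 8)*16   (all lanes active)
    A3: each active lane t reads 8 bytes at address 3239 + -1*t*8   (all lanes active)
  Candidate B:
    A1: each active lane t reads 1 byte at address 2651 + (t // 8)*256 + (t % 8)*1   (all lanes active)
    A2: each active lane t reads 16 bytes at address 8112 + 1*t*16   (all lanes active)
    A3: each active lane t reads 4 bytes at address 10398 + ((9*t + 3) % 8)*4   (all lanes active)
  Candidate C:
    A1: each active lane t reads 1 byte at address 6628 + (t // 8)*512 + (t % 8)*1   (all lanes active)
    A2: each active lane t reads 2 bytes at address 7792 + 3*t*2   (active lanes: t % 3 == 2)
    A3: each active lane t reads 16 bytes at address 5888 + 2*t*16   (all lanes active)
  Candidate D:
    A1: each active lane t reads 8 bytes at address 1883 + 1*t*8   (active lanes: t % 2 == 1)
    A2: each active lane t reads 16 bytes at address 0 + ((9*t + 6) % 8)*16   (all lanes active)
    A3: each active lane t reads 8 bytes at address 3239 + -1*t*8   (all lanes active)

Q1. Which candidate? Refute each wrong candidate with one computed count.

B: A2 gives 2 transactions, not 1
C: A2 gives 2 transactions, not 1
D: A1 gives 2 transactions, not 1
A: all counts match (1,1,2)

Answer: A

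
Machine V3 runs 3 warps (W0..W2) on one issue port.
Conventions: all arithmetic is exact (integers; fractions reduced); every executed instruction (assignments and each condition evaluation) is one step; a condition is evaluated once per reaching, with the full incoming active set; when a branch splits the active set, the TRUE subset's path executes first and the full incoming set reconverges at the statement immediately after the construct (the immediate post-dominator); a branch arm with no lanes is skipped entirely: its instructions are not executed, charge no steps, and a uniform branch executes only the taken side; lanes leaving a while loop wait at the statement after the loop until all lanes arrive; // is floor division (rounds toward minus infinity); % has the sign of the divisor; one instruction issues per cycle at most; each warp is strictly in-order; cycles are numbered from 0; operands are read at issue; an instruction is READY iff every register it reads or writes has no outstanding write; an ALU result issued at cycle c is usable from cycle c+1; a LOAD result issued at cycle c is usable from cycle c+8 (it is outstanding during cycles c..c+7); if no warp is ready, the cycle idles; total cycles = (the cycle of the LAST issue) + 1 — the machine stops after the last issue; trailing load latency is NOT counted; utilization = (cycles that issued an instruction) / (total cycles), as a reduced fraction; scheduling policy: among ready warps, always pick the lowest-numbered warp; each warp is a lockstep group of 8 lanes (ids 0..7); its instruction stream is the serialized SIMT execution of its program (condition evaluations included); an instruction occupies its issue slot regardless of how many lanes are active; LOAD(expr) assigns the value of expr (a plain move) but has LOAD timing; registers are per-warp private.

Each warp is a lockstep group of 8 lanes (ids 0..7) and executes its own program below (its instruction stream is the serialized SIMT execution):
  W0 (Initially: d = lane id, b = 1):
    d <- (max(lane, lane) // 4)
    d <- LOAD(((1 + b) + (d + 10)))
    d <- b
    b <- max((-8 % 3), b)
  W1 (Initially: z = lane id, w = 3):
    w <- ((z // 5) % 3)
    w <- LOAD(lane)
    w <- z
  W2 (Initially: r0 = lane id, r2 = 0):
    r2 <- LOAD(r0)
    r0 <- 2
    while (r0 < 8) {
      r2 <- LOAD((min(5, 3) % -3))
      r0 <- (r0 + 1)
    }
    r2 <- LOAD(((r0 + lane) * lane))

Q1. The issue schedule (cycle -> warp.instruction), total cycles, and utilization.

cycle 0: W0.I0
cycle 1: W0.I1
cycle 2: W1.I0
cycle 3: W1.I1
cycle 4: W2.I0
cycle 5: W2.I1
cycle 6: W2.I2
cycle 7: idle
cycle 8: idle
cycle 9: W0.I2
cycle 10: W0.I3
cycle 11: W1.I2
cycle 12: W2.I3
cycle 13: W2.I4
cycle 14: W2.I5
cycle 15: idle
cycle 16: idle
cycle 17: idle
cycle 18: idle
cycle 19: idle
cycle 20: W2.I6
cycle 21: W2.I7
cycle 22: W2.I8
cycle 23: idle
cycle 24: idle
cycle 25: idle
cycle 26: idle
cycle 27: idle
cycle 28: W2.I9
cycle 29: W2.I10
cycle 30: W2.I11
cycle 31: idle
cycle 32: idle
cycle 33: idle
cycle 34: idle
cycle 35: idle
cycle 36: W2.I12
cycle 37: W2.I13
cycle 38: W2.I14
cycle 39: idle
cycle 40: idle
cycle 41: idle
cycle 42: idle
cycle 43: idle
cycle 44: W2.I15
cycle 45: W2.I16
cycle 46: W2.I17
cycle 47: idle
cycle 48: idle
cycle 49: idle
cycle 50: idle
cycle 51: idle
cycle 52: W2.I18
cycle 53: W2.I19
cycle 54: W2.I20
cycle 55: idle
cycle 56: idle
cycle 57: idle
cycle 58: idle
cycle 59: idle
cycle 60: W2.I21

Answer: 61 cycles, utilization 29/61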